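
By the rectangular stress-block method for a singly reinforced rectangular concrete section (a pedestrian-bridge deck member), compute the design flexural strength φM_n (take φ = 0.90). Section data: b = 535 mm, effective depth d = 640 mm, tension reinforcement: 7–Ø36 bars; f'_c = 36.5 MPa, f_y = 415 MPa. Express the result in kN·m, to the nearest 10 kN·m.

φM_n ≈ 1470 kN·m

A_s = 7 × 1018 = 7126 mm².
T = A_s f_y = 7126 × 415 = 2957290 N = 2957.29 kN.
From C = T: a = T/(0.85 f'_c b) = 2957290/(0.85 × 36.5 × 535) = 178.17 mm.
M_n = T(d − a/2) = 2957.29 kN × (640 − 89.085) mm = 1629.22 kN·m.
φM_n = 0.90 × 1629.22 = 1466.30 kN·m.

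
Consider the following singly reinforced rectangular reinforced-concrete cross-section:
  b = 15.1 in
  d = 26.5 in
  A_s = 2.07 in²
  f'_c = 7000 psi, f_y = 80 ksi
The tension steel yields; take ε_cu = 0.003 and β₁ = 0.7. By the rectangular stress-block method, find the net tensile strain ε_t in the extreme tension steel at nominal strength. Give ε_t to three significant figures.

a = A_s f_y/(0.85 f'_c b) = 1.843 in.
β₁ = 0.7, so c = a/β₁ = 1.843/0.7 = 2.633 in.
From the linear strain diagram with ε_cu = 0.003: ε_t = 0.003 (d − c)/c = 0.003 × (26.5 − 2.633)/2.633 = 0.0272.
Since ε_t ≥ 0.005, the section is tension-controlled.

ε_t ≈ 0.0272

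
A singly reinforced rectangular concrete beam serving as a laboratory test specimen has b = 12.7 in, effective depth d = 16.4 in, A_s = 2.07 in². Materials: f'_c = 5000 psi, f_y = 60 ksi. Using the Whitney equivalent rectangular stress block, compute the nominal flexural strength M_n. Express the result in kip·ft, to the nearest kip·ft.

M_n ≈ 158 kip·ft

T = A_s f_y = 2.07 × 60 = 124.2 kips.
a = T/(0.85 f'_c b) = 124.2/(0.85 × 5 × 12.7) = 2.301 in.
M_n = T(d − a/2) = 124.2 × (16.4 − 1.1505) = 1894.0 kip·in = 1894.0/12 = 157.83 kip·ft.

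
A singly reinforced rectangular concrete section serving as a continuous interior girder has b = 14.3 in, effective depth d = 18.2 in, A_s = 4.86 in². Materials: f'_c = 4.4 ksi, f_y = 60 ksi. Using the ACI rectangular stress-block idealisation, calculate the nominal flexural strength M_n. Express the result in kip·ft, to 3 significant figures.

M_n ≈ 376 kip·ft

T = A_s f_y = 4.86 × 60 = 291.6 kips.
a = T/(0.85 f'_c b) = 291.6/(0.85 × 4.4 × 14.3) = 5.452 in.
M_n = T(d − a/2) = 291.6 × (18.2 − 2.726) = 4512.2 kip·in = 4512.2/12 = 376.02 kip·ft.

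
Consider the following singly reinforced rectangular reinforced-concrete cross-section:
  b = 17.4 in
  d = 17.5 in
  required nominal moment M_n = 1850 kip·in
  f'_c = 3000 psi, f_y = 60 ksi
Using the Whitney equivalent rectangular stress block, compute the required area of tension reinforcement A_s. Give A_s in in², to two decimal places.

A_s ≈ 1.90 in²

From M_n = 0.85 f'_c a b (d − a/2):
a = d − √(d² − 2M_n/(0.85 f'_c b)) = 17.5 − √(17.5² − 2 × 1850/(0.85 × 3 × 17.4)) = 2.571 in.
A_s = 0.85 f'_c a b / f_y = 0.85 × 3 × 2.571 × 17.4 / 60 = 1.901 in².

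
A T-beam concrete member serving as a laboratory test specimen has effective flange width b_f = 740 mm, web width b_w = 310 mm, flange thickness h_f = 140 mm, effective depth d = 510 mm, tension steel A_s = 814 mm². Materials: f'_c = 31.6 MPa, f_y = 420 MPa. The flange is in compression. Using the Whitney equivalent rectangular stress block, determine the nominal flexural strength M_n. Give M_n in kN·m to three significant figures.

Tension: T = A_s f_y = 814 × 420 = 341880 N.
Try a within the flange: a = T/(0.85 f'_c b_f) = 341880/(0.85 × 31.6 × 740) = 17.20 mm.
Since a = 17.20 ≤ h_f = 140 mm, the stress block lies entirely in the flange; analyse as a rectangular beam of width b_f.
M_n = T(d − a/2) = 341880 × (510 − 8.6) = 171.42 × 10⁶ N·mm.
M_n = 171.42 kN·m.

M_n ≈ 171 kN·m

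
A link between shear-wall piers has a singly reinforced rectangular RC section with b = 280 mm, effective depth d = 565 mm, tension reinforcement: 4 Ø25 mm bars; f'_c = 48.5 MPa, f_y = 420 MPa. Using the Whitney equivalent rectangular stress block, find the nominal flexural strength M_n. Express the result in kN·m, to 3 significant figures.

A_s = 4 × 491 = 1964 mm².
T = A_s f_y = 1964 × 420 = 824880 N = 824.88 kN.
From C = T: a = T/(0.85 f'_c b) = 824880/(0.85 × 48.5 × 280) = 71.46 mm.
M_n = T(d − a/2) = 824.88 kN × (565 − 35.73) mm = 436.58 kN·m.

M_n ≈ 437 kN·m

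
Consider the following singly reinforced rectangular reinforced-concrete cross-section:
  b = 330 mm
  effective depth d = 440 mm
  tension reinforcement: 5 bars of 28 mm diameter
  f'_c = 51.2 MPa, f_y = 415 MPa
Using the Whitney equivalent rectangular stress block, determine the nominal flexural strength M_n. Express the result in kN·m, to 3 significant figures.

M_n ≈ 506 kN·m

A_s = 5 × 616 = 3080 mm².
T = A_s f_y = 3080 × 415 = 1278200 N = 1278.2 kN.
From C = T: a = T/(0.85 f'_c b) = 1278200/(0.85 × 51.2 × 330) = 89.00 mm.
M_n = T(d − a/2) = 1278.2 kN × (440 − 44.5) mm = 505.53 kN·m.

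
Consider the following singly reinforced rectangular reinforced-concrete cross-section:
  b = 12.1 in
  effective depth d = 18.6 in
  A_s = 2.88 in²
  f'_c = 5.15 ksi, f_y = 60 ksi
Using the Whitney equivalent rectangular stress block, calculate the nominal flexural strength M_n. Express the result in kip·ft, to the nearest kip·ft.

T = A_s f_y = 2.88 × 60 = 172.8 kips.
a = T/(0.85 f'_c b) = 172.8/(0.85 × 5.15 × 12.1) = 3.262 in.
M_n = T(d − a/2) = 172.8 × (18.6 − 1.631) = 2932.2 kip·in = 2932.2/12 = 244.35 kip·ft.

M_n ≈ 244 kip·ft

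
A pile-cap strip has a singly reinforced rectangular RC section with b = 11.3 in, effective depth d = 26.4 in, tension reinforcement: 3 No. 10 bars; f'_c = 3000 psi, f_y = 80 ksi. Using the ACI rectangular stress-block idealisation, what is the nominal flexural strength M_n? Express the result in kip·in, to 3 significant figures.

M_n ≈ 6430 kip·in

A_s = 3 × 1.27 = 3.81 in².
T = A_s f_y = 3.81 × 80 = 304.8 kips.
a = T/(0.85 f'_c b) = 304.8/(0.85 × 3 × 11.3) = 10.578 in.
M_n = T(d − a/2) = 304.8 × (26.4 − 5.289) = 6434.6 kip·in.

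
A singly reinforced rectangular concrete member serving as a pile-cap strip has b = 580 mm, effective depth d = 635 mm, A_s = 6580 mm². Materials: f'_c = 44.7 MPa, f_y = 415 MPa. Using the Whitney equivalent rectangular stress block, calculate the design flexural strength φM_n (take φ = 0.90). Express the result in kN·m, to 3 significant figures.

T = A_s f_y = 6580 × 415 = 2730700 N = 2730.7 kN.
From C = T: a = T/(0.85 f'_c b) = 2730700/(0.85 × 44.7 × 580) = 123.91 mm.
M_n = T(d − a/2) = 2730.7 kN × (635 − 61.955) mm = 1564.81 kN·m.
φM_n = 0.90 × 1564.81 = 1408.33 kN·m.

φM_n ≈ 1410 kN·m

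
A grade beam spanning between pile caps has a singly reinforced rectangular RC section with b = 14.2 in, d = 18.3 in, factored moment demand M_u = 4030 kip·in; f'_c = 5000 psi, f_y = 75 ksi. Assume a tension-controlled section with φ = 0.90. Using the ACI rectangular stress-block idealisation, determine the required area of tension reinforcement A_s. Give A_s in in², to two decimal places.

M_n = M_u/φ = 4030/0.90 = 4477.78 kip·in.
From M_n = 0.85 f'_c a b (d − a/2):
a = d − √(d² − 2M_n/(0.85 f'_c b)) = 18.3 − √(18.3² − 2 × 4477.78/(0.85 × 5 × 14.2)) = 4.644 in.
A_s = 0.85 f'_c a b / f_y = 0.85 × 5 × 4.644 × 14.2 / 75 = 3.737 in².

A_s ≈ 3.74 in²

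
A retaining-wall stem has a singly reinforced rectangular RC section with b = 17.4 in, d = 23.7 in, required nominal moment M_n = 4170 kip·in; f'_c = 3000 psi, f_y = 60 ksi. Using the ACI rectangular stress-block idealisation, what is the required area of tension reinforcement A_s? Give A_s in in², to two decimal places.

A_s ≈ 3.23 in²

From M_n = 0.85 f'_c a b (d − a/2):
a = d − √(d² − 2M_n/(0.85 f'_c b)) = 23.7 − √(23.7² − 2 × 4170/(0.85 × 3 × 17.4)) = 4.368 in.
A_s = 0.85 f'_c a b / f_y = 0.85 × 3 × 4.368 × 17.4 / 60 = 3.230 in².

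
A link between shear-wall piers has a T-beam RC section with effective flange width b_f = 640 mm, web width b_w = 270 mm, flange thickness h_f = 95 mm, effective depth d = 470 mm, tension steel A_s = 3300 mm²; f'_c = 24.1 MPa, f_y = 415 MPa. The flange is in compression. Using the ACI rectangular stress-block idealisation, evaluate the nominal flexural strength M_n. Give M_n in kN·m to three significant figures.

M_n ≈ 571 kN·m

Tension: T = A_s f_y = 3300 × 415 = 1369500 N.
Try a within the flange: a = T/(0.85 f'_c b_f) = 1369500/(0.85 × 24.1 × 640) = 104.46 mm.
a = 104.46 > h_f = 95 mm: the block extends into the web. Split into flange-overhang and web parts.
C_f = 0.85 f'_c (b_f − b_w) h_f = 0.85 × 24.1 × (640 − 270) × 95 = 720048 N.
Remaining web compression depth: a_w = (T − C_f)/(0.85 f'_c b_w) = (1369500 − 720048)/(0.85 × 24.1 × 270) = 117.42 mm.
M_n = C_f(d − h_f/2) + (T − C_f)(d − a_w/2) = 720048 × (470 − 47.5) + 649452 × (470 − 58.71) = 304.22 + 267.11 = 571.33 × 10⁶ N·mm.
M_n = 571.33 kN·m.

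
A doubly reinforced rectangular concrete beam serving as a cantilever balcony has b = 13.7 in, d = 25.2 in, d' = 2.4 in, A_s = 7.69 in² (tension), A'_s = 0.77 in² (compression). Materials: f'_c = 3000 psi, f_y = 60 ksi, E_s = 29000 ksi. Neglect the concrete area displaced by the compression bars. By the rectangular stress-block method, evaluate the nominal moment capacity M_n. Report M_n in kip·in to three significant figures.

M_n ≈ 9050 kip·in

Assume both steels yield.
a = (A_s − A'_s) f_y/(0.85 f'_c b) = (7.69 − 0.77) × 60/(0.85 × 3 × 13.7) = 11.885 in.
c = a/β₁ = 11.885/0.85 = 13.982 in; ε'_s = 0.003(c − d')/c = 0.0025 ≥ ε_y = 0.0021, so the compression steel yields.
M_n = (A_s − A'_s) f_y (d − a/2) + A'_s f_y (d − d') = 415.2 × (25.2 − 5.9425) + 46.2 × (25.2 − 2.4) = 7995.7 + 1053.4 = 9049.1 kip·in.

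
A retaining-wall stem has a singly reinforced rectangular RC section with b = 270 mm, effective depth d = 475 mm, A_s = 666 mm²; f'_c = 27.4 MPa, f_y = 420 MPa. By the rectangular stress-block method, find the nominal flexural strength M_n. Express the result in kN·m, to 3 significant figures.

T = A_s f_y = 666 × 420 = 279720 N = 279.72 kN.
From C = T: a = T/(0.85 f'_c b) = 279720/(0.85 × 27.4 × 270) = 44.48 mm.
M_n = T(d − a/2) = 279.72 kN × (475 − 22.24) mm = 126.65 kN·m.

M_n ≈ 127 kN·m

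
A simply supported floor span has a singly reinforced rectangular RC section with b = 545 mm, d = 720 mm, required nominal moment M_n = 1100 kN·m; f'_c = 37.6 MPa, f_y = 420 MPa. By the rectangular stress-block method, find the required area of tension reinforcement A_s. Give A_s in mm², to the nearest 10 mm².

A_s ≈ 3890 mm²

With M_n = 0.85 f'_c a b (d − a/2), solve the quadratic for a:
a = d − √(d² − 2M_n/(0.85 f'_c b)) = 720 − √(720² − 2 × 1100×10⁶/(0.85 × 37.6 × 545)) = 93.82 mm.
A_s = 0.85 f'_c a b / f_y = 0.85 × 37.6 × 93.82 × 545 / 420 = 3890.9 mm².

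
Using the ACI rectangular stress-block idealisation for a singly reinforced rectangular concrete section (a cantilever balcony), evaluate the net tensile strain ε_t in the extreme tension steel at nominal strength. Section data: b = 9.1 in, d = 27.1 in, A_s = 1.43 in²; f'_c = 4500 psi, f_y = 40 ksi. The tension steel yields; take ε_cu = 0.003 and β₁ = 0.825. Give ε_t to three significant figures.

a = A_s f_y/(0.85 f'_c b) = 1.643 in.
β₁ = 0.825, so c = a/β₁ = 1.643/0.825 = 1.992 in.
From the linear strain diagram with ε_cu = 0.003: ε_t = 0.003 (d − c)/c = 0.003 × (27.1 − 1.992)/1.992 = 0.0378.
Since ε_t ≥ 0.005, the section is tension-controlled.

ε_t ≈ 0.0378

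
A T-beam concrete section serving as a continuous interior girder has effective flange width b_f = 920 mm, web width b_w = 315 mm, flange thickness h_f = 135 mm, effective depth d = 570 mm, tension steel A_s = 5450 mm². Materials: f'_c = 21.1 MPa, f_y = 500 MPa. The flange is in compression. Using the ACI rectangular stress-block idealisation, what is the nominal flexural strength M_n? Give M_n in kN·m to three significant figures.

Tension: T = A_s f_y = 5450 × 500 = 2725000 N.
Try a within the flange: a = T/(0.85 f'_c b_f) = 2725000/(0.85 × 21.1 × 920) = 165.15 mm.
a = 165.15 > h_f = 135 mm: the block extends into the web. Split into flange-overhang and web parts.
C_f = 0.85 f'_c (b_f − b_w) h_f = 0.85 × 21.1 × (920 − 315) × 135 = 1464841 N.
Remaining web compression depth: a_w = (T − C_f)/(0.85 f'_c b_w) = (2725000 − 1464841)/(0.85 × 21.1 × 315) = 223.06 mm.
M_n = C_f(d − h_f/2) + (T − C_f)(d − a_w/2) = 1464841 × (570 − 67.5) + 1260159 × (570 − 111.53) = 736.08 + 577.75 = 1313.83 × 10⁶ N·mm.
M_n = 1313.83 kN·m.

M_n ≈ 1310 kN·m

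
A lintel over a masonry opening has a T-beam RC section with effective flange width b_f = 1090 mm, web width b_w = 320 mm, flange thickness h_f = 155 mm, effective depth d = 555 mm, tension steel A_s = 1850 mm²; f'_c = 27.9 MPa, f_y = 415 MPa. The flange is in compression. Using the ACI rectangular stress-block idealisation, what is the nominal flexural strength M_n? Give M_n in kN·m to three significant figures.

M_n ≈ 415 kN·m

Tension: T = A_s f_y = 1850 × 415 = 767750 N.
Try a within the flange: a = T/(0.85 f'_c b_f) = 767750/(0.85 × 27.9 × 1090) = 29.70 mm.
Since a = 29.70 ≤ h_f = 155 mm, the stress block lies entirely in the flange; analyse as a rectangular beam of width b_f.
M_n = T(d − a/2) = 767750 × (555 − 14.85) = 414.70 × 10⁶ N·mm.
M_n = 414.70 kN·m.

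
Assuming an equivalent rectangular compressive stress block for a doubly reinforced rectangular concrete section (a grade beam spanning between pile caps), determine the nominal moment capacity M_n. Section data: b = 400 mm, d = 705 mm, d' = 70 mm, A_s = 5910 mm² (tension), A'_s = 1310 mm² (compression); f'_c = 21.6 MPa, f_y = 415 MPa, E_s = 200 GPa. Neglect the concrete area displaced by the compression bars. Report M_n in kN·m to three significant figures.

Assume both tension and compression steel yield.
Net tension couple steel: A_s − A'_s = 4600 mm².
a = (A_s − A'_s) f_y / (0.85 f'_c b) = 1909000/(0.85 × 21.6 × 400) = 259.94 mm.
c = a/β₁ = 259.94/0.85 = 305.81 mm; ε'_s = 0.003(c − d')/c = 0.0023 ≥ f_y/E_s = 0.0021, so compression steel does yield.
M_n = (A_s − A'_s) f_y (d − a/2) + A'_s f_y (d − d') = [1909000 × (705 − 129.97) + 543650 × (705 − 70)] × 10⁻⁶ = 1097.73 + 345.22 = 1442.95 kN·m.

M_n ≈ 1440 kN·m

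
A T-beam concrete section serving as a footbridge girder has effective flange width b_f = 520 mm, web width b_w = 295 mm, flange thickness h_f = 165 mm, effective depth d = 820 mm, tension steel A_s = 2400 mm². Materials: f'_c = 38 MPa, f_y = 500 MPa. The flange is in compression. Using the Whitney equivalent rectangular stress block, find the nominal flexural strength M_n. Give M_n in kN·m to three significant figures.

Tension: T = A_s f_y = 2400 × 500 = 1200000 N.
Try a within the flange: a = T/(0.85 f'_c b_f) = 1200000/(0.85 × 38 × 520) = 71.45 mm.
Since a = 71.45 ≤ h_f = 165 mm, the stress block lies entirely in the flange; analyse as a rectangular beam of width b_f.
M_n = T(d − a/2) = 1200000 × (820 − 35.725) = 941.13 × 10⁶ N·mm.
M_n = 941.13 kN·m.

M_n ≈ 941 kN·m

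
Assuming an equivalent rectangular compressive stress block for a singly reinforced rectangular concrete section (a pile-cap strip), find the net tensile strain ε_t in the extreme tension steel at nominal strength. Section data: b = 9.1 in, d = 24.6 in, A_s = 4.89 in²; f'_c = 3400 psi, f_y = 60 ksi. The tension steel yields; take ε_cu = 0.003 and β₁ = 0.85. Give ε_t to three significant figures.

a = A_s f_y/(0.85 f'_c b) = 11.156 in.
β₁ = 0.85, so c = a/β₁ = 11.156/0.85 = 13.125 in.
From the linear strain diagram with ε_cu = 0.003: ε_t = 0.003 (d − c)/c = 0.003 × (24.6 − 13.125)/13.125 = 0.00262.
ε_t < 0.004 — the section is over-reinforced for flexure under ACI limits.

ε_t ≈ 0.00262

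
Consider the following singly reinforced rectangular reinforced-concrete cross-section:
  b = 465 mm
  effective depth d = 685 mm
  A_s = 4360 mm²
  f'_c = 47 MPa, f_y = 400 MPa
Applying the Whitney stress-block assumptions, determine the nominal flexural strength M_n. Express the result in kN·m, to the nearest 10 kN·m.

M_n ≈ 1110 kN·m

T = A_s f_y = 4360 × 400 = 1744000 N = 1744 kN.
From C = T: a = T/(0.85 f'_c b) = 1744000/(0.85 × 47 × 465) = 93.88 mm.
M_n = T(d − a/2) = 1744 kN × (685 − 46.94) mm = 1112.78 kN·m.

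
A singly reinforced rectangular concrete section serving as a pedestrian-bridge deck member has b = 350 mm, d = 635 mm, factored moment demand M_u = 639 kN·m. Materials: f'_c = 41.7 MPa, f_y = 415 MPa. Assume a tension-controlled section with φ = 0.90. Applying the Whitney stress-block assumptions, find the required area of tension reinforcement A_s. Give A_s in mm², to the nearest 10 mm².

M_n = M_u/φ = 639/0.90 = 710 kN·m.
With M_n = 0.85 f'_c a b (d − a/2), solve the quadratic for a:
a = d − √(d² − 2M_n/(0.85 f'_c b)) = 635 − √(635² − 2 × 710×10⁶/(0.85 × 41.7 × 350)) = 97.63 mm.
A_s = 0.85 f'_c a b / f_y = 0.85 × 41.7 × 97.63 × 350 / 415 = 2918.5 mm².

A_s ≈ 2920 mm²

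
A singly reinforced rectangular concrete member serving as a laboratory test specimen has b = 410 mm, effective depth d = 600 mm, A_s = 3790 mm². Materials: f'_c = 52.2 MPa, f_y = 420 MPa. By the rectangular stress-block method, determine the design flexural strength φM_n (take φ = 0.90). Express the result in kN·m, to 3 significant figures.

φM_n ≈ 797 kN·m

T = A_s f_y = 3790 × 420 = 1591800 N = 1591.8 kN.
From C = T: a = T/(0.85 f'_c b) = 1591800/(0.85 × 52.2 × 410) = 87.50 mm.
M_n = T(d − a/2) = 1591.8 kN × (600 − 43.75) mm = 885.44 kN·m.
φM_n = 0.90 × 885.44 = 796.90 kN·m.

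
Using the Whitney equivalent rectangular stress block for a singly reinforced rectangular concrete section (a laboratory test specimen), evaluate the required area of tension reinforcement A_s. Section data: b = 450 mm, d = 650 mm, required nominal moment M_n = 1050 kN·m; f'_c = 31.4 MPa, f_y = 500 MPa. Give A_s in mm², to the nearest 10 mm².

With M_n = 0.85 f'_c a b (d − a/2), solve the quadratic for a:
a = d − √(d² − 2M_n/(0.85 f'_c b)) = 650 − √(650² − 2 × 1050×10⁶/(0.85 × 31.4 × 450)) = 152.35 mm.
A_s = 0.85 f'_c a b / f_y = 0.85 × 31.4 × 152.35 × 450 / 500 = 3659.6 mm².

A_s ≈ 3660 mm²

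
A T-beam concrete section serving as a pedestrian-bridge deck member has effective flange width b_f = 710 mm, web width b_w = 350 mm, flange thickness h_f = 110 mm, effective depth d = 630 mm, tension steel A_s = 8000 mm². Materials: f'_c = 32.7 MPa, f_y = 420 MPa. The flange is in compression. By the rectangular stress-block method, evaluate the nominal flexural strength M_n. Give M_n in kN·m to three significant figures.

M_n ≈ 1790 kN·m

Tension: T = A_s f_y = 8000 × 420 = 3360000 N.
Try a within the flange: a = T/(0.85 f'_c b_f) = 3360000/(0.85 × 32.7 × 710) = 170.26 mm.
a = 170.26 > h_f = 110 mm: the block extends into the web. Split into flange-overhang and web parts.
C_f = 0.85 f'_c (b_f − b_w) h_f = 0.85 × 32.7 × (710 − 350) × 110 = 1100682 N.
Remaining web compression depth: a_w = (T − C_f)/(0.85 f'_c b_w) = (3360000 − 1100682)/(0.85 × 32.7 × 350) = 232.24 mm.
M_n = C_f(d − h_f/2) + (T − C_f)(d − a_w/2) = 1100682 × (630 − 55) + 2259318 × (630 − 116.12) = 632.89 + 1161.02 = 1793.91 × 10⁶ N·mm.
M_n = 1793.91 kN·m.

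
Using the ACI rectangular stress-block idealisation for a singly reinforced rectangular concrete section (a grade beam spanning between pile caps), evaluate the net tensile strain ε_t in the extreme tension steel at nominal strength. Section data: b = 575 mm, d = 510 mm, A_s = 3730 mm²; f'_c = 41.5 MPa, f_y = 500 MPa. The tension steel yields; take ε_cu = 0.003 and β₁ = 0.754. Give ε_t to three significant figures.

ε_t ≈ 0.00955

a = A_s f_y/(0.85 f'_c b) = 91.95 mm.
β₁ = 0.754, so c = a/β₁ = 91.95/0.754 = 121.95 mm.
From the linear strain diagram with ε_cu = 0.003: ε_t = 0.003 (d − c)/c = 0.003 × (510 − 121.95)/121.95 = 0.00955.
Since ε_t ≥ 0.005, the section is tension-controlled.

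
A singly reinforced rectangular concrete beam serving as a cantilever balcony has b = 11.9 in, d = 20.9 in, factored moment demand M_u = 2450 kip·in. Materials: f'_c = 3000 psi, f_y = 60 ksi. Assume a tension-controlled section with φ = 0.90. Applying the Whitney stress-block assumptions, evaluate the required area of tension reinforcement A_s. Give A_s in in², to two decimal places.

A_s ≈ 2.46 in²

M_n = M_u/φ = 2450/0.90 = 2722.22 kip·in.
From M_n = 0.85 f'_c a b (d − a/2):
a = d − √(d² − 2M_n/(0.85 f'_c b)) = 20.9 − √(20.9² − 2 × 2722.22/(0.85 × 3 × 11.9)) = 4.857 in.
A_s = 0.85 f'_c a b / f_y = 0.85 × 3 × 4.857 × 11.9 / 60 = 2.456 in².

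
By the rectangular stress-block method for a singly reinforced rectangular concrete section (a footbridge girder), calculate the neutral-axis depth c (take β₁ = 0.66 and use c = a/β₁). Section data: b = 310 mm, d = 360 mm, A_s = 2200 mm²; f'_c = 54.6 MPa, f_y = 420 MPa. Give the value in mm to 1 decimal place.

T = A_s f_y = 2200 × 420 = 924000 N = 924 kN.
Setting C = 0.85 f'_c a b equal to T: a = 924000/(0.85 × 54.6 × 310) = 64.224 mm.
With β₁ = 0.66, c = a/β₁ = 64.224/0.66 = 97.3 mm.

c ≈ 97.3 mm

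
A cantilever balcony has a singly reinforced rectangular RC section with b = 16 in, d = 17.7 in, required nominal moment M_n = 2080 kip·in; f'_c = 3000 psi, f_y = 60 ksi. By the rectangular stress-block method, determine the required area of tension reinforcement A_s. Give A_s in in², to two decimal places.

A_s ≈ 2.15 in²

From M_n = 0.85 f'_c a b (d − a/2):
a = d − √(d² − 2M_n/(0.85 f'_c b)) = 17.7 − √(17.7² − 2 × 2080/(0.85 × 3 × 16)) = 3.163 in.
A_s = 0.85 f'_c a b / f_y = 0.85 × 3 × 3.163 × 16 / 60 = 2.151 in².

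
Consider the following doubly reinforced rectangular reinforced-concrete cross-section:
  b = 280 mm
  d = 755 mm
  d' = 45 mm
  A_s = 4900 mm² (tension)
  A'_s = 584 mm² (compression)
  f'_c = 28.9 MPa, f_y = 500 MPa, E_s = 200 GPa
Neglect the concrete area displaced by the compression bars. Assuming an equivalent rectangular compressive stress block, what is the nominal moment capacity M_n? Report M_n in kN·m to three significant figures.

M_n ≈ 1500 kN·m

Assume both tension and compression steel yield.
Net tension couple steel: A_s − A'_s = 4316 mm².
a = (A_s − A'_s) f_y / (0.85 f'_c b) = 2158000/(0.85 × 28.9 × 280) = 313.74 mm.
c = a/β₁ = 313.74/0.844 = 371.73 mm; ε'_s = 0.003(c − d')/c = 0.0026 ≥ f_y/E_s = 0.0025, so compression steel does yield.
M_n = (A_s − A'_s) f_y (d − a/2) + A'_s f_y (d − d') = [2158000 × (755 − 156.87) + 292000 × (755 − 45)] × 10⁻⁶ = 1290.76 + 207.32 = 1498.08 kN·m.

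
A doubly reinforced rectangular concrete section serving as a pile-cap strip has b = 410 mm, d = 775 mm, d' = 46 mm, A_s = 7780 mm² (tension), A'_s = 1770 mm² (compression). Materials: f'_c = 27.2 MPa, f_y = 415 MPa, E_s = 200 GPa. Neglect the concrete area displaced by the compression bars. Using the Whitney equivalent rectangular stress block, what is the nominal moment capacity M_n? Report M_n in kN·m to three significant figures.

M_n ≈ 2140 kN·m

Assume both tension and compression steel yield.
Net tension couple steel: A_s − A'_s = 6010 mm².
a = (A_s − A'_s) f_y / (0.85 f'_c b) = 2494150/(0.85 × 27.2 × 410) = 263.12 mm.
c = a/β₁ = 263.12/0.85 = 309.55 mm; ε'_s = 0.003(c − d')/c = 0.0026 ≥ f_y/E_s = 0.0021, so compression steel does yield.
M_n = (A_s − A'_s) f_y (d − a/2) + A'_s f_y (d − d') = [2494150 × (775 − 131.56) + 734550 × (775 − 46)] × 10⁻⁶ = 1604.84 + 535.49 = 2140.33 kN·m.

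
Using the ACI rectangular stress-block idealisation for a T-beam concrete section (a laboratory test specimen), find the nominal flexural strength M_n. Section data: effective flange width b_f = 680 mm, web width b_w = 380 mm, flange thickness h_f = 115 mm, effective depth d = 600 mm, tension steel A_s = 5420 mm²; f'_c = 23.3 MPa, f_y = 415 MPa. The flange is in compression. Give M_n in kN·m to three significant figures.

Tension: T = A_s f_y = 5420 × 415 = 2249300 N.
Try a within the flange: a = T/(0.85 f'_c b_f) = 2249300/(0.85 × 23.3 × 680) = 167.02 mm.
a = 167.02 > h_f = 115 mm: the block extends into the web. Split into flange-overhang and web parts.
C_f = 0.85 f'_c (b_f − b_w) h_f = 0.85 × 23.3 × (680 − 380) × 115 = 683273 N.
Remaining web compression depth: a_w = (T − C_f)/(0.85 f'_c b_w) = (2249300 − 683273)/(0.85 × 23.3 × 380) = 208.09 mm.
M_n = C_f(d − h_f/2) + (T − C_f)(d − a_w/2) = 683273 × (600 − 57.5) + 1566027 × (600 − 104.045) = 370.68 + 776.68 = 1147.36 × 10⁶ N·mm.
M_n = 1147.36 kN·m.

M_n ≈ 1150 kN·m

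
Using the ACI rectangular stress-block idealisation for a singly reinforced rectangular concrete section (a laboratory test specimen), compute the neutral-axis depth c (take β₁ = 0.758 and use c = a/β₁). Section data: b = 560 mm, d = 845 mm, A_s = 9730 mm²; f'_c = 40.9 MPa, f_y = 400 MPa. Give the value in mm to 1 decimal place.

T = A_s f_y = 9730 × 400 = 3892000 N = 3892 kN.
Setting C = 0.85 f'_c a b equal to T: a = 3892000/(0.85 × 40.9 × 560) = 199.914 mm.
With β₁ = 0.758, c = a/β₁ = 199.914/0.758 = 263.7 mm.

c ≈ 263.7 mm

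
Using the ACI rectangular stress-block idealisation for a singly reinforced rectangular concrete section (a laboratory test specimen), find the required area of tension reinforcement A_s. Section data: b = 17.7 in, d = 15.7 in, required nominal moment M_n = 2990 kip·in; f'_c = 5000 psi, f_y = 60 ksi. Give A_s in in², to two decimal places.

From M_n = 0.85 f'_c a b (d − a/2):
a = d − √(d² − 2M_n/(0.85 f'_c b)) = 15.7 − √(15.7² − 2 × 2990/(0.85 × 5 × 17.7)) = 2.777 in.
A_s = 0.85 f'_c a b / f_y = 0.85 × 5 × 2.777 × 17.7 / 60 = 3.482 in².

A_s ≈ 3.48 in²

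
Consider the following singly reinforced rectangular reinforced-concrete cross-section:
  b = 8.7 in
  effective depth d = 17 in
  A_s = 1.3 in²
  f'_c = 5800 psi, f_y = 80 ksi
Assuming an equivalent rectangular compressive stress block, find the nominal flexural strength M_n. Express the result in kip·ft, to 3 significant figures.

M_n ≈ 137 kip·ft

T = A_s f_y = 1.3 × 80 = 104 kips.
a = T/(0.85 f'_c b) = 104/(0.85 × 5.8 × 8.7) = 2.425 in.
M_n = T(d − a/2) = 104 × (17 − 1.2125) = 1641.9 kip·in = 1641.9/12 = 136.83 kip·ft.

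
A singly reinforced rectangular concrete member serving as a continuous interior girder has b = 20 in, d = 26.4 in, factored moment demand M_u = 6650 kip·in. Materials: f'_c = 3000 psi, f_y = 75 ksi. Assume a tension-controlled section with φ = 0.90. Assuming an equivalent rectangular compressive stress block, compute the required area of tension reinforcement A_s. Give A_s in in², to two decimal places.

M_n = M_u/φ = 6650/0.90 = 7388.89 kip·in.
From M_n = 0.85 f'_c a b (d − a/2):
a = d − √(d² − 2M_n/(0.85 f'_c b)) = 26.4 − √(26.4² − 2 × 7388.89/(0.85 × 3 × 20)) = 6.221 in.
A_s = 0.85 f'_c a b / f_y = 0.85 × 3 × 6.221 × 20 / 75 = 4.230 in².

A_s ≈ 4.23 in²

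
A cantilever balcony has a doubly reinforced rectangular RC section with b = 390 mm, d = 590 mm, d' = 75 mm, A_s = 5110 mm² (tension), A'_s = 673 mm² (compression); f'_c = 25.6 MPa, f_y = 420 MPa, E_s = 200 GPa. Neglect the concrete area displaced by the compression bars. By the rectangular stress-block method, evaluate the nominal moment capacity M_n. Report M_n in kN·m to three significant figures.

Assume both tension and compression steel yield.
Net tension couple steel: A_s − A'_s = 4437 mm².
a = (A_s − A'_s) f_y / (0.85 f'_c b) = 1863540/(0.85 × 25.6 × 390) = 219.59 mm.
c = a/β₁ = 219.59/0.85 = 258.34 mm; ε'_s = 0.003(c − d')/c = 0.0021 ≥ f_y/E_s = 0.0021, so compression steel does yield.
M_n = (A_s − A'_s) f_y (d − a/2) + A'_s f_y (d − d') = [1863540 × (590 − 109.795) + 282660 × (590 − 75)] × 10⁻⁶ = 894.88 + 145.57 = 1040.45 kN·m.

M_n ≈ 1040 kN·m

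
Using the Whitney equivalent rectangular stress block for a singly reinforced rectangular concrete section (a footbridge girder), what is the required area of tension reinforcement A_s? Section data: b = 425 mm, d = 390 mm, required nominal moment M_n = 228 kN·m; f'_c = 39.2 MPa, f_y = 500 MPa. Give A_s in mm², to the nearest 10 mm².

With M_n = 0.85 f'_c a b (d − a/2), solve the quadratic for a:
a = d − √(d² − 2M_n/(0.85 f'_c b)) = 390 − √(390² − 2 × 228×10⁶/(0.85 × 39.2 × 425)) = 43.74 mm.
A_s = 0.85 f'_c a b / f_y = 0.85 × 39.2 × 43.74 × 425 / 500 = 1238.8 mm².

A_s ≈ 1240 mm²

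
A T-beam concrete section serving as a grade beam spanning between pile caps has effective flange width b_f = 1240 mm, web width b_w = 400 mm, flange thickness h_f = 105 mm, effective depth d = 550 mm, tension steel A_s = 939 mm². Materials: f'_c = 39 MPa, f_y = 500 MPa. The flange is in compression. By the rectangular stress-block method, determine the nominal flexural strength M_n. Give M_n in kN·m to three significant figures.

Tension: T = A_s f_y = 939 × 500 = 469500 N.
Try a within the flange: a = T/(0.85 f'_c b_f) = 469500/(0.85 × 39 × 1240) = 11.42 mm.
Since a = 11.42 ≤ h_f = 105 mm, the stress block lies entirely in the flange; analyse as a rectangular beam of width b_f.
M_n = T(d − a/2) = 469500 × (550 − 5.71) = 255.54 × 10⁶ N·mm.
M_n = 255.54 kN·m.

M_n ≈ 256 kN·m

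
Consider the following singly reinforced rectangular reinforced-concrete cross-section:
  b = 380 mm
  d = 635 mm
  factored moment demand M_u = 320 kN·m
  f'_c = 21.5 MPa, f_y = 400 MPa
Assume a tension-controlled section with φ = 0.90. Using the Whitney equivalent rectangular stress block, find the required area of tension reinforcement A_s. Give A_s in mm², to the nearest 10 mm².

A_s ≈ 1500 mm²

M_n = M_u/φ = 320/0.90 = 355.556 kN·m.
With M_n = 0.85 f'_c a b (d − a/2), solve the quadratic for a:
a = d − √(d² − 2M_n/(0.85 f'_c b)) = 635 − √(635² − 2 × 355.556×10⁶/(0.85 × 21.5 × 380)) = 86.52 mm.
A_s = 0.85 f'_c a b / f_y = 0.85 × 21.5 × 86.52 × 380 / 400 = 1502.1 mm².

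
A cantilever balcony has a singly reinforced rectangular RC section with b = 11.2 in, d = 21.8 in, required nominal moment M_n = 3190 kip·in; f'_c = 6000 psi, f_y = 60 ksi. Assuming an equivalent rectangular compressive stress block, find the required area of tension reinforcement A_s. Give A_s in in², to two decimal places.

From M_n = 0.85 f'_c a b (d − a/2):
a = d − √(d² − 2M_n/(0.85 f'_c b)) = 21.8 − √(21.8² − 2 × 3190/(0.85 × 6 × 11.2)) = 2.733 in.
A_s = 0.85 f'_c a b / f_y = 0.85 × 6 × 2.733 × 11.2 / 60 = 2.602 in².

A_s ≈ 2.60 in²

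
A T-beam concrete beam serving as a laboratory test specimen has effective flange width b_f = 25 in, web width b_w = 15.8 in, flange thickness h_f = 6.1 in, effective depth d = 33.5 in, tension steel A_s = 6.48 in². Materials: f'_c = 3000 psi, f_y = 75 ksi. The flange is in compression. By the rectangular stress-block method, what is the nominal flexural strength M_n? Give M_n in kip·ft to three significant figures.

M_n ≈ 1200 kip·ft

Tension: T = A_s f_y = 6.48 × 75 = 486 kips.
Try a within the flange: a = T/(0.85 f'_c b_f) = 486/(0.85 × 3 × 25) = 7.624 in.
a = 7.624 > h_f = 6.1 in: the block extends into the web. Split into flange-overhang and web parts.
C_f = 0.85 f'_c (b_f − b_w) h_f = 0.85 × 3 × (25 − 15.8) × 6.1 = 143.1 kips.
Remaining web compression depth: a_w = (T − C_f)/(0.85 f'_c b_w) = (486 − 143.1)/(0.85 × 3 × 15.8) = 8.511 in.
M_n = C_f(d − h_f/2) + (T − C_f)(d − a_w/2) = 143.1 × (33.5 − 3.05) + 342.9 × (33.5 − 4.2555) = 4357.4 + 10027.9 = 14385.3 kip·in.
M_n = 14385.3/12 = 1198.78 kip·ft.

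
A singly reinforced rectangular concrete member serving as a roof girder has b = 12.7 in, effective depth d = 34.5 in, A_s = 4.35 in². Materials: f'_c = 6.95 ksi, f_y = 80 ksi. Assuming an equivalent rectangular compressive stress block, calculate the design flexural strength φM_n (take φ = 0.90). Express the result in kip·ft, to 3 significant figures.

φM_n ≈ 840 kip·ft

T = A_s f_y = 4.35 × 80 = 348 kips.
a = T/(0.85 f'_c b) = 348/(0.85 × 6.95 × 12.7) = 4.638 in.
M_n = T(d − a/2) = 348 × (34.5 − 2.319) = 11199.0 kip·in = 11199.0/12 = 933.25 kip·ft.
φM_n = 0.90 × 933.25 = 839.93 kip·ft.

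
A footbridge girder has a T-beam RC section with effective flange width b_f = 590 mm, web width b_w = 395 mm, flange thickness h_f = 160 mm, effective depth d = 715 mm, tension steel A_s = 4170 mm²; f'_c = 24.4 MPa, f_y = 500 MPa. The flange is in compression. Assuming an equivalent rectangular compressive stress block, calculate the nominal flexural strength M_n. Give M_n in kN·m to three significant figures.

M_n ≈ 1310 kN·m

Tension: T = A_s f_y = 4170 × 500 = 2085000 N.
Try a within the flange: a = T/(0.85 f'_c b_f) = 2085000/(0.85 × 24.4 × 590) = 170.39 mm.
a = 170.39 > h_f = 160 mm: the block extends into the web. Split into flange-overhang and web parts.
C_f = 0.85 f'_c (b_f − b_w) h_f = 0.85 × 24.4 × (590 − 395) × 160 = 647088 N.
Remaining web compression depth: a_w = (T − C_f)/(0.85 f'_c b_w) = (2085000 − 647088)/(0.85 × 24.4 × 395) = 175.52 mm.
M_n = C_f(d − h_f/2) + (T − C_f)(d − a_w/2) = 647088 × (715 − 80) + 1437912 × (715 − 87.76) = 410.90 + 901.92 = 1312.82 × 10⁶ N·mm.
M_n = 1312.82 kN·m.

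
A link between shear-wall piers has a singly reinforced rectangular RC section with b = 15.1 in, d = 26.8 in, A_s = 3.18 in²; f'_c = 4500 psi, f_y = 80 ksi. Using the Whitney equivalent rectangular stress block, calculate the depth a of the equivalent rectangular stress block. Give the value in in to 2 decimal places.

a ≈ 4.40 in

T = A_s f_y = 3.18 × 80 = 254.4 kips.
a = T/(0.85 f'_c b) = 254.4/(0.85 × 4.5 × 15.1) = 4.40 in.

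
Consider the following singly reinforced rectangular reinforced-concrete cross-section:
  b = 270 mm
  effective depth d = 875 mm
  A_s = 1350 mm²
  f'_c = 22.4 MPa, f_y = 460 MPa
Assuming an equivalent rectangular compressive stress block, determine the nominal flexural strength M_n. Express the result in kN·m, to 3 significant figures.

M_n ≈ 506 kN·m

T = A_s f_y = 1350 × 460 = 621000 N = 621 kN.
From C = T: a = T/(0.85 f'_c b) = 621000/(0.85 × 22.4 × 270) = 120.80 mm.
M_n = T(d − a/2) = 621 kN × (875 − 60.4) mm = 505.87 kN·m.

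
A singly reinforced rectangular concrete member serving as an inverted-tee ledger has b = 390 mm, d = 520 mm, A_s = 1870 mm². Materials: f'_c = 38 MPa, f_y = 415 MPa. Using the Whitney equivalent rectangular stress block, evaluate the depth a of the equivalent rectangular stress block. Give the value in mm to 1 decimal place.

T = A_s f_y = 1870 × 415 = 776050 N = 776.05 kN.
Setting C = 0.85 f'_c a b equal to T: a = 776050/(0.85 × 38 × 390) = 61.6 mm.

a ≈ 61.6 mm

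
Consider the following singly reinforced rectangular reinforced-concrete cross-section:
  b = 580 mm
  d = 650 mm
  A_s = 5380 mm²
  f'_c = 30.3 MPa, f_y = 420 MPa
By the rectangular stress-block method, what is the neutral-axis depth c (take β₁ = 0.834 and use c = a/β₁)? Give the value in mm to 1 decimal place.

T = A_s f_y = 5380 × 420 = 2259600 N = 2259.6 kN.
Setting C = 0.85 f'_c a b equal to T: a = 2259600/(0.85 × 30.3 × 580) = 151.266 mm.
With β₁ = 0.834, c = a/β₁ = 151.266/0.834 = 181.4 mm.

c ≈ 181.4 mm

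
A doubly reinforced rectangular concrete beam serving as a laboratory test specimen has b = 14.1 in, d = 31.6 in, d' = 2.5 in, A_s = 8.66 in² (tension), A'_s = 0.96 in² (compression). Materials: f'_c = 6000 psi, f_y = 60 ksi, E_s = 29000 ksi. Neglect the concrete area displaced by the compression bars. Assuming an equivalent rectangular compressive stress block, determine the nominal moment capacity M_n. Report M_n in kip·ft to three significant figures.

M_n ≈ 1230 kip·ft

Assume both steels yield.
a = (A_s − A'_s) f_y/(0.85 f'_c b) = (8.66 − 0.96) × 60/(0.85 × 6 × 14.1) = 6.425 in.
c = a/β₁ = 6.425/0.75 = 8.567 in; ε'_s = 0.003(c − d')/c = 0.0021 ≥ ε_y = 0.0021, so the compression steel yields.
M_n = (A_s − A'_s) f_y (d − a/2) + A'_s f_y (d − d') = 462 × (31.6 − 3.2125) + 57.6 × (31.6 − 2.5) = 13115.0 + 1676.2 = 14791.2 kip·in = 14791.2/12 = 1232.60 kip·ft.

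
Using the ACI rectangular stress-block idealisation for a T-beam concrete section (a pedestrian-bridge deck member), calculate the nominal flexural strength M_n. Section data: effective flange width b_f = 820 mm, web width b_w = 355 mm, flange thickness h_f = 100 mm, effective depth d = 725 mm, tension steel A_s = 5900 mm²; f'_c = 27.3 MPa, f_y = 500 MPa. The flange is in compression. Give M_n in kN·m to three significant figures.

M_n ≈ 1870 kN·m

Tension: T = A_s f_y = 5900 × 500 = 2950000 N.
Try a within the flange: a = T/(0.85 f'_c b_f) = 2950000/(0.85 × 27.3 × 820) = 155.03 mm.
a = 155.03 > h_f = 100 mm: the block extends into the web. Split into flange-overhang and web parts.
C_f = 0.85 f'_c (b_f − b_w) h_f = 0.85 × 27.3 × (820 − 355) × 100 = 1079033 N.
Remaining web compression depth: a_w = (T − C_f)/(0.85 f'_c b_w) = (2950000 − 1079033)/(0.85 × 27.3 × 355) = 227.12 mm.
M_n = C_f(d − h_f/2) + (T − C_f)(d − a_w/2) = 1079033 × (725 − 50) + 1870967 × (725 − 113.56) = 728.35 + 1143.98 = 1872.33 × 10⁶ N·mm.
M_n = 1872.33 kN·m.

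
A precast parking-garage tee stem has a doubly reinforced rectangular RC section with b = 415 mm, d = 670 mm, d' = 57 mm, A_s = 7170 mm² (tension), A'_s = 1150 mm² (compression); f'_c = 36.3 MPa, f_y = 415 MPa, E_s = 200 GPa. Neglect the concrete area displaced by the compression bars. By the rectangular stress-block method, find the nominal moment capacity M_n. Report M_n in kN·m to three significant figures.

Assume both tension and compression steel yield.
Net tension couple steel: A_s − A'_s = 6020 mm².
a = (A_s − A'_s) f_y / (0.85 f'_c b) = 2498300/(0.85 × 36.3 × 415) = 195.11 mm.
c = a/β₁ = 195.11/0.791 = 246.66 mm; ε'_s = 0.003(c − d')/c = 0.0023 ≥ f_y/E_s = 0.0021, so compression steel does yield.
M_n = (A_s − A'_s) f_y (d − a/2) + A'_s f_y (d − d') = [2498300 × (670 − 97.555) + 477250 × (670 − 57)] × 10⁻⁶ = 1430.14 + 292.55 = 1722.69 kN·m.

M_n ≈ 1720 kN·m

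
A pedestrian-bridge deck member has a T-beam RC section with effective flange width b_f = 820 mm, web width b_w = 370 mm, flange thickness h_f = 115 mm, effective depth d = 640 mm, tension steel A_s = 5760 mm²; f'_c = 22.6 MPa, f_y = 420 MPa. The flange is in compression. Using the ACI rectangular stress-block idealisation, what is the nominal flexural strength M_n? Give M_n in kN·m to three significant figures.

Tension: T = A_s f_y = 5760 × 420 = 2419200 N.
Try a within the flange: a = T/(0.85 f'_c b_f) = 2419200/(0.85 × 22.6 × 820) = 153.58 mm.
a = 153.58 > h_f = 115 mm: the block extends into the web. Split into flange-overhang and web parts.
C_f = 0.85 f'_c (b_f − b_w) h_f = 0.85 × 22.6 × (820 − 370) × 115 = 994118 N.
Remaining web compression depth: a_w = (T − C_f)/(0.85 f'_c b_w) = (2419200 − 994118)/(0.85 × 22.6 × 370) = 200.50 mm.
M_n = C_f(d − h_f/2) + (T − C_f)(d − a_w/2) = 994118 × (640 − 57.5) + 1425082 × (640 − 100.25) = 579.07 + 769.19 = 1348.26 × 10⁶ N·mm.
M_n = 1348.26 kN·m.

M_n ≈ 1350 kN·m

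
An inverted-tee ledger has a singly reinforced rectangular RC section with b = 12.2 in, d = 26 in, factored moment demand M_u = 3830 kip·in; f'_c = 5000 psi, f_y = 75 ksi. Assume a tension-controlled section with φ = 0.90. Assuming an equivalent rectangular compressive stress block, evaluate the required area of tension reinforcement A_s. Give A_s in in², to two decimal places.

M_n = M_u/φ = 3830/0.90 = 4255.56 kip·in.
From M_n = 0.85 f'_c a b (d − a/2):
a = d − √(d² − 2M_n/(0.85 f'_c b)) = 26 − √(26² − 2 × 4255.56/(0.85 × 5 × 12.2)) = 3.376 in.
A_s = 0.85 f'_c a b / f_y = 0.85 × 5 × 3.376 × 12.2 / 75 = 2.334 in².

A_s ≈ 2.33 in²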